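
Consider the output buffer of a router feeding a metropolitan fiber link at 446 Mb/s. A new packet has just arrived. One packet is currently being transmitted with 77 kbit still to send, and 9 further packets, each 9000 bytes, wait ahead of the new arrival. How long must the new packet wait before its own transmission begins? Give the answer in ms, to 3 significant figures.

Each queued packet: L/R = 72000/446000000 = 0.161435 ms.
9 queued → 1.45291 ms.
Plus remaining 77000 bits of current packet: 0.172646 ms.
Queuing delay = 1.63 ms.

1.63 ms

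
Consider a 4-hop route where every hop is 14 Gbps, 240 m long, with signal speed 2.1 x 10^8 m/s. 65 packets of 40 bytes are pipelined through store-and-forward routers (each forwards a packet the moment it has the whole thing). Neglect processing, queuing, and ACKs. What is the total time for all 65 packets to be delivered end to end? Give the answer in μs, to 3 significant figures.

Per-hop transmission t_tx = L/R = 320/14000000000 = 0.0228571 μs.
Per-hop propagation t_prop = 240/210000000 = 1.14286 μs.
Pipeline fill: first packet needs 4·t_tx to clear all hops; remaining 64 packets each add one t_tx.
Total = (4+65-1)·t_tx + 4·t_prop = 68·0.0228571 + 4·1.14286 = 6.13 μs.

6.13 μs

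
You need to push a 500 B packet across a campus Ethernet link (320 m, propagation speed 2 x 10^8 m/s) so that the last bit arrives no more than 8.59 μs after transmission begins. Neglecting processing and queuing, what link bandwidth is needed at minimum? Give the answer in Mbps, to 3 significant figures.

L = 4000 bits.
Propagation delay = 320 / 200000000 = 1.6 μs.
Transmission budget = 8.59 − 1.6 = 6.99 μs.
R ≥ L / t_tx = 4000 bits / 6.99e-06 s = 572 Mbps.

572 Mbps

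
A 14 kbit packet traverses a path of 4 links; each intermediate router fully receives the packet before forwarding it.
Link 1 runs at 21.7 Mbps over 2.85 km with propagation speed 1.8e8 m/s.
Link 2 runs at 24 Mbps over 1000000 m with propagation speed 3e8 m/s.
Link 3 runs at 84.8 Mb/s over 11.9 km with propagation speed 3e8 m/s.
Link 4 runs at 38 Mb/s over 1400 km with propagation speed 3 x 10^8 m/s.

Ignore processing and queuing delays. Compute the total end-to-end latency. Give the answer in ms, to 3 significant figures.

L = 14000 bits.
Transmission delays (L/R per hop): 0.645161, 0.583333, 0.165094, 0.368421 ms; sum = 1.76201 ms.
Propagation delays (d/s per hop): 0.0158333, 3.33333, 0.0396667, 4.66667 ms; sum = 8.0555 ms.
End-to-end = 9.82 ms.

9.82 ms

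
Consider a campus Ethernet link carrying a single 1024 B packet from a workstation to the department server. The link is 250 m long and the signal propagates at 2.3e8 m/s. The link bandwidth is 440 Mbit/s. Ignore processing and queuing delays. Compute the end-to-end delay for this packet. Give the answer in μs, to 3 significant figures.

L = 1024 × 8 = 8192 bits.
Transmission delay = L/R = 8192 / 440000000 = 18.6182 μs.
Propagation delay = d/s = 250 m / 2.3e+08 m/s = 1.08696 μs.
Total = 19.7 μs.

19.7 μs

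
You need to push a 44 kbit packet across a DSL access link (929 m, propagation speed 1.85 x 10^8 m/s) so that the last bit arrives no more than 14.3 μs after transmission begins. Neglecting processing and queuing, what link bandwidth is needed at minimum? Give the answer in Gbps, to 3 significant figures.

Propagation delay = 929 / 185000000 = 5.02162 μs.
Transmission budget = 14.3 − 5.02162 = 9.27838 μs.
R ≥ L / t_tx = 44000 bits / 9.27838e-06 s = 4.74 Gbps.

4.74 Gbps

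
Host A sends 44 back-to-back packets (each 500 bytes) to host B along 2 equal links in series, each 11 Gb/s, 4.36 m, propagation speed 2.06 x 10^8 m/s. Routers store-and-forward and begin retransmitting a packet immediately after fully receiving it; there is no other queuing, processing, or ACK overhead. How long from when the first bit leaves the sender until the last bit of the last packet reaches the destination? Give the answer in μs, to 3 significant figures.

16.4 μs

Per-hop transmission t_tx = L/R = 4000/11000000000 = 0.363636 μs.
Per-hop propagation t_prop = 4.36/206000000 = 0.021165 μs.
Pipeline fill: first packet needs 2·t_tx to clear all hops; remaining 43 packets each add one t_tx.
Total = (2+44-1)·t_tx + 2·t_prop = 45·0.363636 + 2·0.021165 = 16.4 μs.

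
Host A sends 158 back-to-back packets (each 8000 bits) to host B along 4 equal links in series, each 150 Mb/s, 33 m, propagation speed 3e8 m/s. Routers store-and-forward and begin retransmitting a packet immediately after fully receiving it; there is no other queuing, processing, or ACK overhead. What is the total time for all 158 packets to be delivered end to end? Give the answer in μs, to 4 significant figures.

Per-hop transmission t_tx = L/R = 8000/150000000 = 53.3333 μs.
Per-hop propagation t_prop = 33/300000000 = 0.11 μs.
Pipeline fill: first packet needs 4·t_tx to clear all hops; remaining 157 packets each add one t_tx.
Total = (4+158-1)·t_tx + 4·t_prop = 161·53.3333 + 4·0.11 = 8587 μs.

8587 μs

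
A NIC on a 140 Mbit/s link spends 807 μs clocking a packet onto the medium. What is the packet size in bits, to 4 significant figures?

L = R × t_tx = 140000000 b/s × 0.000807 s = 112980 bits.

113000 bits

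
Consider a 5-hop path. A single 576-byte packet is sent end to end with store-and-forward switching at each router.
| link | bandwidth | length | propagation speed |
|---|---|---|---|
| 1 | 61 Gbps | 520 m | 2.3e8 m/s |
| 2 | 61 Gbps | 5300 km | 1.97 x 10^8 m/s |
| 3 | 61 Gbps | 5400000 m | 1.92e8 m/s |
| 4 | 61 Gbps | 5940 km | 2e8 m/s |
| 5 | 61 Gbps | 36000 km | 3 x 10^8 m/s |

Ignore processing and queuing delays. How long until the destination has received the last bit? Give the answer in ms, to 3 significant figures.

L = 576 × 8 = 4608 bits.
Transmission delay per hop = L/R = 4608/61000000000 = 7.5541e-05 ms; 5 hops → 0.000377705 ms.
Propagation delays (d/s per hop): 0.00226087, 26.9036, 28.125, 29.7, 120 ms; sum = 204.731 ms.
End-to-end = 205 ms.

205 ms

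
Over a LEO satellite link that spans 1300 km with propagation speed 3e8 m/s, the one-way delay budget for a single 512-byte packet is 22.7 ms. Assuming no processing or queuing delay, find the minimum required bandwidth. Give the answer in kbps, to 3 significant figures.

223 kbps

L = 4096 bits.
Propagation delay = 1300000 / 300000000 = 4.33333 ms.
Transmission budget = 22.7 − 4.33333 = 18.3667 ms.
R ≥ L / t_tx = 4096 bits / 0.0183667 s = 223 kbps.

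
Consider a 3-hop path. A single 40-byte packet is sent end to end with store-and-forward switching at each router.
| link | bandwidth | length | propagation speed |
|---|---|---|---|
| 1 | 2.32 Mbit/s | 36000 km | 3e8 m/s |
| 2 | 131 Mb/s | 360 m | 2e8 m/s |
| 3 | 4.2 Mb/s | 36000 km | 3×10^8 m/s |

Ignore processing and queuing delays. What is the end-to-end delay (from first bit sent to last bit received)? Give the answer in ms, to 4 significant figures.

240.2 ms

L = 40 × 8 = 320 bits.
Transmission delays (L/R per hop): 0.137931, 0.00244275, 0.0761905 ms; sum = 0.216564 ms.
Propagation delays (d/s per hop): 120, 0.0018, 120 ms; sum = 240.002 ms.
End-to-end = 240.2 ms.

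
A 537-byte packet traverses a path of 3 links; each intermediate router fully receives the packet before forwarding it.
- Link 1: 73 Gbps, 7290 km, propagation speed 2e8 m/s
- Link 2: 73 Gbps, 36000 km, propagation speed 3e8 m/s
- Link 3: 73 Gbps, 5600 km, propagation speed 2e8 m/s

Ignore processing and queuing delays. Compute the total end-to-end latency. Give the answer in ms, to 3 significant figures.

L = 537 × 8 = 4296 bits.
Transmission delay per hop = L/R = 4296/73000000000 = 5.88493e-05 ms; 3 hops → 0.000176548 ms.
Propagation delays (d/s per hop): 36.45, 120, 28 ms; sum = 184.45 ms.
End-to-end = 184 ms.

184 ms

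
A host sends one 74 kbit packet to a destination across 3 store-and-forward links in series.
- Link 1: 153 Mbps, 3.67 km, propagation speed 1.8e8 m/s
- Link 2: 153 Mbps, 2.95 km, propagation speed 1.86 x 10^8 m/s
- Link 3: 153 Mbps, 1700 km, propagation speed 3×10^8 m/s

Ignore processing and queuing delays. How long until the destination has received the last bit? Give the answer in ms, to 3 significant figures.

L = 74000 bits.
Transmission delay per hop = L/R = 74000/153000000 = 0.48366 ms; 3 hops → 1.45098 ms.
Propagation delays (d/s per hop): 0.0203889, 0.0158602, 5.66667 ms; sum = 5.70292 ms.
End-to-end = 7.15 ms.

7.15 ms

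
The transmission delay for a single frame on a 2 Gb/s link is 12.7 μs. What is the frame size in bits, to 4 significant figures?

25400 bits

L = R × t_tx = 2000000000 b/s × 1.27e-05 s = 25400 bits.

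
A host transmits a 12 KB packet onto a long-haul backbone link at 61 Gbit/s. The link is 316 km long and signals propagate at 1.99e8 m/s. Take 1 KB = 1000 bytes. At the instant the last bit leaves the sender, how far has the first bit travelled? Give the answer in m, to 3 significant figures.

t_tx = L/R = 96000/61000000000 = 1.57377e-06 s.
Distance = s × t_tx = 199000000 × 1.57377e-06 = 313 m.

313 m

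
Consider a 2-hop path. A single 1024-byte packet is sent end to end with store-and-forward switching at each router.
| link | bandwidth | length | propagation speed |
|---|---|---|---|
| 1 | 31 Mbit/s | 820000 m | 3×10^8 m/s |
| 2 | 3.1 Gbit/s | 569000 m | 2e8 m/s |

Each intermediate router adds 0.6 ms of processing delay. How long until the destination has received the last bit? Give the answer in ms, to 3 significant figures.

L = 1024 × 8 = 8192 bits.
Transmission delays (L/R per hop): 0.264258, 0.00264258 ms; sum = 0.266901 ms.
Propagation delays (d/s per hop): 2.73333, 2.845 ms; sum = 5.57833 ms.
Processing at 1 router(s): 1 × 0.6 ms = 0.6 ms.
End-to-end = 6.45 ms.

6.45 ms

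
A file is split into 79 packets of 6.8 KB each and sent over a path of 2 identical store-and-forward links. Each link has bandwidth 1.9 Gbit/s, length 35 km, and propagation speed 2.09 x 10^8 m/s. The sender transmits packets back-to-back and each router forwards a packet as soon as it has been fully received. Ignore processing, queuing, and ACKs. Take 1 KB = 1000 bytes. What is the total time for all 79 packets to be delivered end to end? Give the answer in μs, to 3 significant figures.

Per-hop transmission t_tx = L/R = 54400/1900000000 = 28.6316 μs.
Per-hop propagation t_prop = 35000/209000000 = 167.464 μs.
Pipeline fill: first packet needs 2·t_tx to clear all hops; remaining 78 packets each add one t_tx.
Total = (2+79-1)·t_tx + 2·t_prop = 80·28.6316 + 2·167.464 = 2630 μs.

2630 μs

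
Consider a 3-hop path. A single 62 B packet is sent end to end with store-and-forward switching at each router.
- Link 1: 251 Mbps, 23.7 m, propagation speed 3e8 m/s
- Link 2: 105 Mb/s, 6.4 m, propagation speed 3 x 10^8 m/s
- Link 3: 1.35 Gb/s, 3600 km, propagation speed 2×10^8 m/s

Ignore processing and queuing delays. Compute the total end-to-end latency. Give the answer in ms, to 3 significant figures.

18.0 ms

L = 62 × 8 = 496 bits.
Transmission delays (L/R per hop): 0.0019761, 0.00472381, 0.000367407 ms; sum = 0.00706731 ms.
Propagation delays (d/s per hop): 7.9e-05, 2.13333e-05, 18 ms; sum = 18.0001 ms.
End-to-end = 18.0 ms.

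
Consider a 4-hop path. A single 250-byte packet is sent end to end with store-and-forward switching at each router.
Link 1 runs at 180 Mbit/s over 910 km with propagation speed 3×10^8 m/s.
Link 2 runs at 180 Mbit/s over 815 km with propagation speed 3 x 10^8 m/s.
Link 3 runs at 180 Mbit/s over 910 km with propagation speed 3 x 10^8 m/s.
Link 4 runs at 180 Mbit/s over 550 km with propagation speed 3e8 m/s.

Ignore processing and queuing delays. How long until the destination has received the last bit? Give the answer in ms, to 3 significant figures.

10.7 ms

L = 250 × 8 = 2000 bits.
Transmission delay per hop = L/R = 2000/180000000 = 0.0111111 ms; 4 hops → 0.0444444 ms.
Propagation delays (d/s per hop): 3.03333, 2.71667, 3.03333, 1.83333 ms; sum = 10.6167 ms.
End-to-end = 10.7 ms.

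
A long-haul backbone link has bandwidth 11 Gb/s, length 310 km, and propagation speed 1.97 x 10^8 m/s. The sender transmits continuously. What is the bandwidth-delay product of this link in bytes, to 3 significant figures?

2160000 bytes

Propagation delay = 310000 / 197000000 = 0.0015736 s.
BDP = R × t_prop = 11000000000 × 0.0015736 = 17309600 bits.
In bytes: 17309600/8 = 2160000 bytes.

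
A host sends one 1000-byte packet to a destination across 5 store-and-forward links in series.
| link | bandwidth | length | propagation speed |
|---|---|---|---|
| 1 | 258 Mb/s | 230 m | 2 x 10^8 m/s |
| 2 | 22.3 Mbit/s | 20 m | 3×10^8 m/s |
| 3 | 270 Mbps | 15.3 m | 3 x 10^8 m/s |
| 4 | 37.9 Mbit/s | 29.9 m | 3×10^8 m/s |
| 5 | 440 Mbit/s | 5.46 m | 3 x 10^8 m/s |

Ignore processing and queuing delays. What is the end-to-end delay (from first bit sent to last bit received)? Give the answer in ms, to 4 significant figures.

L = 1000 × 8 = 8000 bits.
Transmission delays (L/R per hop): 0.0310078, 0.358744, 0.0296296, 0.211082, 0.0181818 ms; sum = 0.648645 ms.
Propagation delays (d/s per hop): 0.00115, 6.66667e-05, 5.1e-05, 9.96667e-05, 1.82e-05 ms; sum = 0.00138553 ms.
End-to-end = 0.6500 ms.

0.6500 ms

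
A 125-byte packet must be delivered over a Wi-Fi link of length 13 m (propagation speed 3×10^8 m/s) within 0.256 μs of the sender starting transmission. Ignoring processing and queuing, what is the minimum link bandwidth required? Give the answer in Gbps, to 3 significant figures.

4.70 Gbps

L = 1000 bits.
Propagation delay = 13 / 300000000 = 0.0433333 μs.
Transmission budget = 0.256 − 0.0433333 = 0.212667 μs.
R ≥ L / t_tx = 1000 bits / 2.12667e-07 s = 4.70 Gbps.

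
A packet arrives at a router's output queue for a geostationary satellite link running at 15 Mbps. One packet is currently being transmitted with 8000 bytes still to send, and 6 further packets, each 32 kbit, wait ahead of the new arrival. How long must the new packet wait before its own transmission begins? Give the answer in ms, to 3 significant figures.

17.1 ms

Each queued packet: L/R = 32000/15000000 = 2.13333 ms.
6 queued → 12.8 ms.
Plus remaining 64000 bits of current packet: 4.26667 ms.
Queuing delay = 17.1 ms.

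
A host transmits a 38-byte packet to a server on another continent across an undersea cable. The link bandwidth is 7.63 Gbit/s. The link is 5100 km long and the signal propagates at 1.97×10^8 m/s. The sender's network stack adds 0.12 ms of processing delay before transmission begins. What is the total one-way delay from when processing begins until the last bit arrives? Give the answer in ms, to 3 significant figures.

26.0 ms

L = 38 × 8 = 304 bits.
Transmission delay = L/R = 304 / 7630000000 = 3.98427e-05 ms.
Propagation delay = d/s = 5100000 m / 197000000 m/s = 25.8883 ms.
Plus processing delay 0.12 ms = 0.12 ms.
Total = 26.0 ms.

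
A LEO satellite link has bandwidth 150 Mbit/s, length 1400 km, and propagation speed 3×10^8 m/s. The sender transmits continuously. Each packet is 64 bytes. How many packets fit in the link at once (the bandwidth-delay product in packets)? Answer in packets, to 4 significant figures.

Propagation delay = 1400000 / 300000000 = 0.00466667 s.
BDP = R × t_prop = 150000000 × 0.00466667 = 700000 bits.
In packets of 512 bits: 1367 packets.

1367 packets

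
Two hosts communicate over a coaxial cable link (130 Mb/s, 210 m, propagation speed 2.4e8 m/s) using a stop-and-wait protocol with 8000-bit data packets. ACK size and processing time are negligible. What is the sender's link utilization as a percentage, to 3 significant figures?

t_tx = L/R = 8000/130000000 = 6.15385e-05 s.
t_prop = 210/240000000 = 8.75e-07 s; RTT = 1.75e-06 s.
Cycle = t_tx + RTT = 6.32885e-05 s.
Utilization = t_tx / cycle = 6.15385e-05/6.32885e-05 = 97.2 %.

97.2 %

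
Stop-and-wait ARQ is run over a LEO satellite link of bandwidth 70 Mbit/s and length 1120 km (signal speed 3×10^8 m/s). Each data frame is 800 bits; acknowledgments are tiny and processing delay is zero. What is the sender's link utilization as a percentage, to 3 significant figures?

t_tx = L/R = 800/70000000 = 1.14286e-05 s.
t_prop = 1120000/300000000 = 0.00373333 s; RTT = 0.00746667 s.
Cycle = t_tx + RTT = 0.0074781 s.
Utilization = t_tx / cycle = 1.14286e-05/0.0074781 = 0.153 %.

0.153 %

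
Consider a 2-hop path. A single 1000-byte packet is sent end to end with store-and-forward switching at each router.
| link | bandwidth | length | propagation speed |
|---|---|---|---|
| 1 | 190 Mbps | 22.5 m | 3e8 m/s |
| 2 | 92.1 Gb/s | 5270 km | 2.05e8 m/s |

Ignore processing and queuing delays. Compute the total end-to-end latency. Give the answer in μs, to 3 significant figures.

25700 μs

L = 1000 × 8 = 8000 bits.
Transmission delays (L/R per hop): 42.1053, 0.0868621 μs; sum = 42.1921 μs.
Propagation delays (d/s per hop): 0.075, 25707.3 μs; sum = 25707.4 μs.
End-to-end = 25700 μs.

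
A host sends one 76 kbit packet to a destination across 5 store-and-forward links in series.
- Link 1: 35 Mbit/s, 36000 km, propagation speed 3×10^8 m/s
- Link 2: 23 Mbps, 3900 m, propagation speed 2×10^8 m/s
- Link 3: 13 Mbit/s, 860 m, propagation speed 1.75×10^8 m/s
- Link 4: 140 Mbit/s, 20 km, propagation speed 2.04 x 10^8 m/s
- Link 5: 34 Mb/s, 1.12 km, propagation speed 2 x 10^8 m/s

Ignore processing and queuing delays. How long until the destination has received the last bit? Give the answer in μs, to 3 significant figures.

L = 76000 bits.
Transmission delays (L/R per hop): 2171.43, 3304.35, 5846.15, 542.857, 2235.29 μs; sum = 14100.1 μs.
Propagation delays (d/s per hop): 120000, 19.5, 4.91429, 98.0392, 5.6 μs; sum = 120128 μs.
End-to-end = 134000 μs.

134000 μs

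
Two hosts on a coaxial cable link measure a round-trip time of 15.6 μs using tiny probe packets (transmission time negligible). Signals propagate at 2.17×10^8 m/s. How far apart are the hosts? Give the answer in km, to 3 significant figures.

One-way propagation = RTT/2 = 7.8 μs.
d = s × t = 217000000 × 7.8e-06 = 1.69 km.

1.69 km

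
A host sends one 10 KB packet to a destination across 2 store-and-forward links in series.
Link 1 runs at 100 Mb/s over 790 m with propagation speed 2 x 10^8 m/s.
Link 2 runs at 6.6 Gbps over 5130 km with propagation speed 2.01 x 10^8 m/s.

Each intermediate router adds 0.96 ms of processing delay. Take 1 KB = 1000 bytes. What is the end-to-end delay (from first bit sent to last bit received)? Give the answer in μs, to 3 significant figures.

27300 μs

L = 80000 bits.
Transmission delays (L/R per hop): 800, 12.1212 μs; sum = 812.121 μs.
Propagation delays (d/s per hop): 3.95, 25522.4 μs; sum = 25526.3 μs.
Processing at 1 router(s): 1 × 0.96 ms = 960 μs.
End-to-end = 27300 μs.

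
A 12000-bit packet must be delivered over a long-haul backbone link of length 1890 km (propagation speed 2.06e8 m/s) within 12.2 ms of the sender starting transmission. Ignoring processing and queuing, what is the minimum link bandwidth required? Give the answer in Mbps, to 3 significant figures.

3.97 Mbps

Propagation delay = 1890000 / 206000000 = 9.17476 ms.
Transmission budget = 12.2 − 9.17476 = 3.02524 ms.
R ≥ L / t_tx = 12000 bits / 0.00302524 s = 3.97 Mbps.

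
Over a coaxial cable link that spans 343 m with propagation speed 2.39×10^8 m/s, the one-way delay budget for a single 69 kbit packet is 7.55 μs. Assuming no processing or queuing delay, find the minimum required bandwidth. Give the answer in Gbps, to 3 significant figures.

Propagation delay = 343 / 239000000 = 1.43515 μs.
Transmission budget = 7.55 − 1.43515 = 6.11485 μs.
R ≥ L / t_tx = 69000 bits / 6.11485e-06 s = 11.3 Gbps.

11.3 Gbps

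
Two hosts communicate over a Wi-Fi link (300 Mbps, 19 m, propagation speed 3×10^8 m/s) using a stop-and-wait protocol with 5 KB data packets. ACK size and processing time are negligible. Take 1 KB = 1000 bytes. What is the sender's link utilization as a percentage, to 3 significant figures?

99.9 %

t_tx = L/R = 40000/300000000 = 0.000133333 s.
t_prop = 19/300000000 = 6.33333e-08 s; RTT = 1.26667e-07 s.
Cycle = t_tx + RTT = 0.00013346 s.
Utilization = t_tx / cycle = 0.000133333/0.00013346 = 99.9 %.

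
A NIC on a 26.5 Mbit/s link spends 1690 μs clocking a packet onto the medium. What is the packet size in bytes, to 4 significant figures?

L = R × t_tx = 26500000 b/s × 0.00169 s = 44785 bits.
In bytes: 44785 / 8 = 5598 bytes.

5598 bytes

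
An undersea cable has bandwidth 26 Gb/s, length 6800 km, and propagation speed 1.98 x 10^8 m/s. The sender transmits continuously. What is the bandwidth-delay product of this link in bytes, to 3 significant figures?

112000000 bytes

Propagation delay = 6800000 / 198000000 = 0.0343434 s.
BDP = R × t_prop = 26000000000 × 0.0343434 = 892929000 bits.
In bytes: 892929000/8 = 112000000 bytes.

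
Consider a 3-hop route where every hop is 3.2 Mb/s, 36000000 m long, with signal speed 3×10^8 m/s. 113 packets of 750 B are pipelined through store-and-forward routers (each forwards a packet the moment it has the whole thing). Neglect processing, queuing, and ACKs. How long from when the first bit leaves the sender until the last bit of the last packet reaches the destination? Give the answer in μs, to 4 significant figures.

Per-hop transmission t_tx = L/R = 6000/3200000 = 1875 μs.
Per-hop propagation t_prop = 36000000/300000000 = 120000 μs.
Pipeline fill: first packet needs 3·t_tx to clear all hops; remaining 112 packets each add one t_tx.
Total = (3+113-1)·t_tx + 3·t_prop = 115·1875 + 3·120000 = 575600 μs.

575600 μs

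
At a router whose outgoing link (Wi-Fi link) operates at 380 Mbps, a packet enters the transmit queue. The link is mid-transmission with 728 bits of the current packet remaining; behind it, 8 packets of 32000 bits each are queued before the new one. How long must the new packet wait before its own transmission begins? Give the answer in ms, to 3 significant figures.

0.676 ms

Each queued packet: L/R = 32000/380000000 = 0.0842105 ms.
8 queued → 0.673684 ms.
Plus remaining 728 bits of current packet: 0.00191579 ms.
Queuing delay = 0.676 ms.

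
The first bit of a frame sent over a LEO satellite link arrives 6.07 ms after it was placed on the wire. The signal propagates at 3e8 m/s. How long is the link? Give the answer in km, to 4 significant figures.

d = s × t_prop = 300000000 × 0.00607 = 1821 km.

1821 km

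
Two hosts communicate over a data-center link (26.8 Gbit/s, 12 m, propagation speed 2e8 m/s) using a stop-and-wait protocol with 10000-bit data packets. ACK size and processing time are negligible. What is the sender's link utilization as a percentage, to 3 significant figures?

t_tx = L/R = 10000/26800000000 = 3.73134e-07 s.
t_prop = 12/200000000 = 6e-08 s; RTT = 1.2e-07 s.
Cycle = t_tx + RTT = 4.93134e-07 s.
Utilization = t_tx / cycle = 3.73134e-07/4.93134e-07 = 75.7 %.

75.7 %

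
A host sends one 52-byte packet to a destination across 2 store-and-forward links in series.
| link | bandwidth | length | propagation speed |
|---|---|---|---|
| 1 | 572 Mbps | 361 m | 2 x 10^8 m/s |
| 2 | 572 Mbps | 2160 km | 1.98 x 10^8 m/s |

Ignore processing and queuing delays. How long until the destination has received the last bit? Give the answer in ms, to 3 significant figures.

10.9 ms

L = 52 × 8 = 416 bits.
Transmission delay per hop = L/R = 416/572000000 = 0.000727273 ms; 2 hops → 0.00145455 ms.
Propagation delays (d/s per hop): 0.001805, 10.9091 ms; sum = 10.9109 ms.
End-to-end = 10.9 ms.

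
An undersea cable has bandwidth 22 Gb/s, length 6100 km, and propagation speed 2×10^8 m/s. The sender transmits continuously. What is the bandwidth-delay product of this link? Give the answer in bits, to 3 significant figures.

671000000 bits

Propagation delay = 6100000 / 200000000 = 0.0305 s.
BDP = R × t_prop = 22000000000 × 0.0305 = 671000000 bits.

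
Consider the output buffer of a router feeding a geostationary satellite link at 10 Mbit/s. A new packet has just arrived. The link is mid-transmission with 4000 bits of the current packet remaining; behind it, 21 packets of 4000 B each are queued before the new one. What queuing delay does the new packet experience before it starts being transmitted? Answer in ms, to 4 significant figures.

67.60 ms

Each queued packet: L/R = 32000/10000000 = 3.2 ms.
21 queued → 67.2 ms.
Plus remaining 4000 bits of current packet: 0.4 ms.
Queuing delay = 67.60 ms.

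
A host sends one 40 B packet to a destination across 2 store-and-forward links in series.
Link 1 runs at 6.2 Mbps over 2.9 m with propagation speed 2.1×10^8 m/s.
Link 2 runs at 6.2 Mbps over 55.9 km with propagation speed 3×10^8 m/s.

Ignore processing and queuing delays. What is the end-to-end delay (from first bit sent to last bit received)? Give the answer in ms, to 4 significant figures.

L = 40 × 8 = 320 bits.
Transmission delay per hop = L/R = 320/6200000 = 0.0516129 ms; 2 hops → 0.103226 ms.
Propagation delays (d/s per hop): 1.38095e-05, 0.186333 ms; sum = 0.186347 ms.
End-to-end = 0.2896 ms.

0.2896 ms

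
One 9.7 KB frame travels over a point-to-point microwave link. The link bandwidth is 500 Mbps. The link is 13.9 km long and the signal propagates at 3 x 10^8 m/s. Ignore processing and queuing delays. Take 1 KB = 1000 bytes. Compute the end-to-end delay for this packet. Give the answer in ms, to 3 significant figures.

L = 77600 bits.
Transmission delay = L/R = 77600 / 500000000 = 0.1552 ms.
Propagation delay = d/s = 13900 m / 300000000 m/s = 0.0463333 ms.
Total = 0.202 ms.

0.202 ms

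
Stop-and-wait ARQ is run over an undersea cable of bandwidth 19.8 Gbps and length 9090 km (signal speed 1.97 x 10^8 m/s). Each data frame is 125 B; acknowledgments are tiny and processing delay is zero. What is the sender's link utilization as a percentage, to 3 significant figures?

t_tx = L/R = 1000/19800000000 = 5.05051e-08 s.
t_prop = 9090000/197000000 = 0.0461421 s; RTT = 0.0922843 s.
Cycle = t_tx + RTT = 0.0922843 s.
Utilization = t_tx / cycle = 5.05051e-08/0.0922843 = 0.0000547 %.

0.0000547 %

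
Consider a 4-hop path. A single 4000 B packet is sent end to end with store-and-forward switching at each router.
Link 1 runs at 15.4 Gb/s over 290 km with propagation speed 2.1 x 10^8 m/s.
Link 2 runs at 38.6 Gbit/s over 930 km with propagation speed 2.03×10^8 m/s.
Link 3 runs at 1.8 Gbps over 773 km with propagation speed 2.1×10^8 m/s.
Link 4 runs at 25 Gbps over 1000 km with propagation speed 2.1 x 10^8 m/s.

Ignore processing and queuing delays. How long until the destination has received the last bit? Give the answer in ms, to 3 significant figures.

14.4 ms

L = 4000 × 8 = 32000 bits.
Transmission delays (L/R per hop): 0.00207792, 0.000829016, 0.0177778, 0.00128 ms; sum = 0.0219647 ms.
Propagation delays (d/s per hop): 1.38095, 4.58128, 3.68095, 4.7619 ms; sum = 14.4051 ms.
End-to-end = 14.4 ms.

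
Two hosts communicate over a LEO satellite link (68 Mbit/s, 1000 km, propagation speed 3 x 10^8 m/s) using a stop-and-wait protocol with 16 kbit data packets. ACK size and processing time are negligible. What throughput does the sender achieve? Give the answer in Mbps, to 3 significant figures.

2.32 Mbps

t_tx = L/R = 16000/68000000 = 0.000235294 s.
t_prop = 1000000/300000000 = 0.00333333 s; RTT = 0.00666667 s.
Cycle = t_tx + RTT = 0.00690196 s.
Throughput = L / cycle = 16000 / 0.00690196 = 2.32 Mbps.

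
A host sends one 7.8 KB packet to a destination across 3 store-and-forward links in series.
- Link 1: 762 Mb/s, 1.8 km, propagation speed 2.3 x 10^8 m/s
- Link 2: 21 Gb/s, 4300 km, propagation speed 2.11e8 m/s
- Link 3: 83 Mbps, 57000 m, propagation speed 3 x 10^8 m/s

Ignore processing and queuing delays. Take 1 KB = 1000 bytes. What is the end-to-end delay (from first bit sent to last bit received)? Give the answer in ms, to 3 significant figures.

L = 62400 bits.
Transmission delays (L/R per hop): 0.0818898, 0.00297143, 0.751807 ms; sum = 0.836668 ms.
Propagation delays (d/s per hop): 0.00782609, 20.3791, 0.19 ms; sum = 20.577 ms.
End-to-end = 21.4 ms.

21.4 ms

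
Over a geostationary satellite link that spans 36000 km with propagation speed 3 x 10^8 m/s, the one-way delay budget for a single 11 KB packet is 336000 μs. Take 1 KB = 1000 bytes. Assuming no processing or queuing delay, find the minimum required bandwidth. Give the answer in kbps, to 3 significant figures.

407 kbps

L = 88000 bits.
Propagation delay = 36000000 / 300000000 = 120000 μs.
Transmission budget = 336000 − 120000 = 216000 μs.
R ≥ L / t_tx = 88000 bits / 0.216 s = 407 kbps.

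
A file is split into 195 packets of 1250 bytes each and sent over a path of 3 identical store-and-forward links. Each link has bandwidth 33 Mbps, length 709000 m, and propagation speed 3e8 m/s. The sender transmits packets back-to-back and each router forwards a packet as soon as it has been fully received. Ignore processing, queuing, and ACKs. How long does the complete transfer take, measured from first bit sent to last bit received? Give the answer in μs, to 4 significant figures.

66790 μs

Per-hop transmission t_tx = L/R = 10000/33000000 = 303.03 μs.
Per-hop propagation t_prop = 709000/300000000 = 2363.33 μs.
Pipeline fill: first packet needs 3·t_tx to clear all hops; remaining 194 packets each add one t_tx.
Total = (3+195-1)·t_tx + 3·t_prop = 197·303.03 + 3·2363.33 = 66790 μs.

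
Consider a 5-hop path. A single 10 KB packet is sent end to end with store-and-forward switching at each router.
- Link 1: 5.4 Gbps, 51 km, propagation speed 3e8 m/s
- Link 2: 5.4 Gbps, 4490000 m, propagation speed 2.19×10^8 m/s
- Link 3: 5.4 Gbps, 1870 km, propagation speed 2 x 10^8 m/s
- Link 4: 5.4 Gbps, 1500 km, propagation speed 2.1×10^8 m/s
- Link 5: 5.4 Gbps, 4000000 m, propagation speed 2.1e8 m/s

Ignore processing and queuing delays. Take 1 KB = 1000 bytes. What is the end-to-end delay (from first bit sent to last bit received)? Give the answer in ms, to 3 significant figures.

L = 80000 bits.
Transmission delay per hop = L/R = 80000/5400000000 = 0.0148148 ms; 5 hops → 0.0740741 ms.
Propagation delays (d/s per hop): 0.17, 20.5023, 9.35, 7.14286, 19.0476 ms; sum = 56.2128 ms.
End-to-end = 56.3 ms.

56.3 ms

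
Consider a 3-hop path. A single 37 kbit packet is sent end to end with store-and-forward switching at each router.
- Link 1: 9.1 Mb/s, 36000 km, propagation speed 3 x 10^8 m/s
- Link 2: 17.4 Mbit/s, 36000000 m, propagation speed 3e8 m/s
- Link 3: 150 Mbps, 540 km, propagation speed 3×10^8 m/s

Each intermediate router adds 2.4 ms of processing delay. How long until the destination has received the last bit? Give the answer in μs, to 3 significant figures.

253000 μs

L = 37000 bits.
Transmission delays (L/R per hop): 4065.93, 2126.44, 246.667 μs; sum = 6439.04 μs.
Propagation delays (d/s per hop): 120000, 120000, 1800 μs; sum = 241800 μs.
Processing at 2 router(s): 2 × 2.4 ms = 4800 μs.
End-to-end = 253000 μs.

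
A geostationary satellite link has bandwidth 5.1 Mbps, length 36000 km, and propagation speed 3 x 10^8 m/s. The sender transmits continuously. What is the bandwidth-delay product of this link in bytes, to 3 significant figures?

Propagation delay = 36000000 / 300000000 = 0.12 s.
BDP = R × t_prop = 5100000 × 0.12 = 612000 bits.
In bytes: 612000/8 = 76500 bytes.

76500 bytes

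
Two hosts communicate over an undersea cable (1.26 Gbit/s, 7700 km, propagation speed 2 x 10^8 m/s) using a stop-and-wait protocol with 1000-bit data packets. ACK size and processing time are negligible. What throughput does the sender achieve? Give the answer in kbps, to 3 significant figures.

13.0 kbps

t_tx = L/R = 1000/1260000000 = 7.93651e-07 s.
t_prop = 7700000/200000000 = 0.0385 s; RTT = 0.077 s.
Cycle = t_tx + RTT = 0.0770008 s.
Throughput = L / cycle = 1000 / 0.0770008 = 13.0 kbps.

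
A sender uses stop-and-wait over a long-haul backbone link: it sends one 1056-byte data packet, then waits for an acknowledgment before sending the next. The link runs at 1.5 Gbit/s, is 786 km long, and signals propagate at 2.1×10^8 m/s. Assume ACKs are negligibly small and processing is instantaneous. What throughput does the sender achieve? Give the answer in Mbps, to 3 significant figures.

t_tx = L/R = 8448/1500000000 = 5.632e-06 s.
t_prop = 786000/210000000 = 0.00374286 s; RTT = 0.00748571 s.
Cycle = t_tx + RTT = 0.00749135 s.
Throughput = L / cycle = 8448 / 0.00749135 = 1.13 Mbps.

1.13 Mbps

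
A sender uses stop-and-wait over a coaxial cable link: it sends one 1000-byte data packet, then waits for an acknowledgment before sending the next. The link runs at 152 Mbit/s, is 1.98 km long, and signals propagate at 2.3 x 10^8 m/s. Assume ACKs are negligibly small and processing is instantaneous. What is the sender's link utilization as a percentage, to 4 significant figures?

t_tx = L/R = 8000/152000000 = 5.26316e-05 s.
t_prop = 1980/2.3e+08 = 8.6087e-06 s; RTT = 1.72174e-05 s.
Cycle = t_tx + RTT = 6.9849e-05 s.
Utilization = t_tx / cycle = 5.26316e-05/6.9849e-05 = 75.35 %.

75.35 %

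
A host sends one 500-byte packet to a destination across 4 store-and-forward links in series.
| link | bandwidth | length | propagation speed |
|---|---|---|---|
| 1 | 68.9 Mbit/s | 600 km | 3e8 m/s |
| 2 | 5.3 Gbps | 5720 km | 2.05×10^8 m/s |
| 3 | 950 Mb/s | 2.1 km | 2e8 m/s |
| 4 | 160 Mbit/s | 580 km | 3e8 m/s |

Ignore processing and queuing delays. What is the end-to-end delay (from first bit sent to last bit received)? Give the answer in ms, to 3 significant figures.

L = 500 × 8 = 4000 bits.
Transmission delays (L/R per hop): 0.0580552, 0.000754717, 0.00421053, 0.025 ms; sum = 0.0880204 ms.
Propagation delays (d/s per hop): 2, 27.9024, 0.0105, 1.93333 ms; sum = 31.8463 ms.
End-to-end = 31.9 ms.

31.9 ms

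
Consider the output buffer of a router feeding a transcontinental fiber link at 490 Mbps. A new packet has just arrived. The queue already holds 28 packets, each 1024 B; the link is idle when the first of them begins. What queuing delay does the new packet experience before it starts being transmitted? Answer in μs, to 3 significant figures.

468 μs

Each queued packet: L/R = 8192/490000000 = 16.7184 μs.
28 queued → 468.114 μs.
Queuing delay = 468 μs.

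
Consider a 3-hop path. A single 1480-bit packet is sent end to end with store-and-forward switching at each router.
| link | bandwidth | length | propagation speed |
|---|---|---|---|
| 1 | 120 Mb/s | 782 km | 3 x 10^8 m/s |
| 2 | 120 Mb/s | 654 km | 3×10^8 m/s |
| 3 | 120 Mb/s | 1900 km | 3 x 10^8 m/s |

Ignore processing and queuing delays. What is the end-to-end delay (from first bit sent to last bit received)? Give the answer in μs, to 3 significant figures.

Transmission delay per hop = L/R = 1480/120000000 = 12.3333 μs; 3 hops → 37 μs.
Propagation delays (d/s per hop): 2606.67, 2180, 6333.33 μs; sum = 11120 μs.
End-to-end = 11200 μs.

11200 μs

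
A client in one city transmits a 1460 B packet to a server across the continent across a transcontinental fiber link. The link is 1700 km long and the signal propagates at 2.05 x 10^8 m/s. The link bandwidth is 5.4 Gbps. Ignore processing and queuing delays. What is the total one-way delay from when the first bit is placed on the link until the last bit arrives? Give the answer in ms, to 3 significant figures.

8.29 ms

L = 1460 × 8 = 11680 bits.
Transmission delay = L/R = 11680 / 5400000000 = 0.00216296 ms.
Propagation delay = d/s = 1700000 m / 2.05e+08 m/s = 8.29268 ms.
Total = 8.29 ms.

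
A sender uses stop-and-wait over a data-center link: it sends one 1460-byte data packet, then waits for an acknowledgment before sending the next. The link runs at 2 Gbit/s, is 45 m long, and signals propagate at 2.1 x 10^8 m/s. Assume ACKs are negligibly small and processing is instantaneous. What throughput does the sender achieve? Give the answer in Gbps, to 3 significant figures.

t_tx = L/R = 11680/2000000000 = 5.84e-06 s.
t_prop = 45/210000000 = 2.14286e-07 s; RTT = 4.28571e-07 s.
Cycle = t_tx + RTT = 6.26857e-06 s.
Throughput = L / cycle = 11680 / 6.26857e-06 = 1.86 Gbps.

1.86 Gbps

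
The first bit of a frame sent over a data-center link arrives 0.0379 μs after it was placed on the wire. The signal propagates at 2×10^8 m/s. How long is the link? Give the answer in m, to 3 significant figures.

d = s × t_prop = 200000000 × 3.79e-08 = 7.58 m.

7.58 m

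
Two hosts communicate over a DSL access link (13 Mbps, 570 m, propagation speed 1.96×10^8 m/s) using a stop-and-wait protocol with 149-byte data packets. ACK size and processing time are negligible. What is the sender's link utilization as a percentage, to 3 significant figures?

t_tx = L/R = 1192/13000000 = 9.16923e-05 s.
t_prop = 570/196000000 = 2.90816e-06 s; RTT = 5.81633e-06 s.
Cycle = t_tx + RTT = 9.75086e-05 s.
Utilization = t_tx / cycle = 9.16923e-05/9.75086e-05 = 94.0 %.

94.0 %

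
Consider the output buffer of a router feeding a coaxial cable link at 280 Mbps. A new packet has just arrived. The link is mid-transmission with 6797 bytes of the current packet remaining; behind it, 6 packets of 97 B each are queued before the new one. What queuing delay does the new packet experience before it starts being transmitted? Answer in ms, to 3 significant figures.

Each queued packet: L/R = 776/280000000 = 0.00277143 ms.
6 queued → 0.0166286 ms.
Plus remaining 54376 bits of current packet: 0.1942 ms.
Queuing delay = 0.211 ms.

0.211 ms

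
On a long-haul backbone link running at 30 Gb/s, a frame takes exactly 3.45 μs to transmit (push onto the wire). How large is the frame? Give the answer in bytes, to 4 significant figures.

L = R × t_tx = 30000000000 b/s × 3.45e-06 s = 103500 bits.
In bytes: 103500 / 8 = 12940 bytes.

12940 bytes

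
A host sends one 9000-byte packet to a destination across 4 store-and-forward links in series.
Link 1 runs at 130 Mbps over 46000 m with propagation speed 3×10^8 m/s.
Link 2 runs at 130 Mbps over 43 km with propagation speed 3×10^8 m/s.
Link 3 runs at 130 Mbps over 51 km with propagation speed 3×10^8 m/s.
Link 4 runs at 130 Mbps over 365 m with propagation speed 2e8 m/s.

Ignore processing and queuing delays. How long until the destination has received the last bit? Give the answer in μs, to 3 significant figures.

L = 9000 × 8 = 72000 bits.
Transmission delay per hop = L/R = 72000/130000000 = 553.846 μs; 4 hops → 2215.38 μs.
Propagation delays (d/s per hop): 153.333, 143.333, 170, 1.825 μs; sum = 468.492 μs.
End-to-end = 2680 μs.

2680 μs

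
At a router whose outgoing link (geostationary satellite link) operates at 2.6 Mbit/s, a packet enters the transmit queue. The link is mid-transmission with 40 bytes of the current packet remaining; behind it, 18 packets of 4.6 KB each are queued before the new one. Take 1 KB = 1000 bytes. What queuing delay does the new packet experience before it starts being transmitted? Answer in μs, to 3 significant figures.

Each queued packet: L/R = 36800/2600000 = 14153.8 μs.
18 queued → 254769 μs.
Plus remaining 320 bits of current packet: 123.077 μs.
Queuing delay = 255000 μs.

255000 μs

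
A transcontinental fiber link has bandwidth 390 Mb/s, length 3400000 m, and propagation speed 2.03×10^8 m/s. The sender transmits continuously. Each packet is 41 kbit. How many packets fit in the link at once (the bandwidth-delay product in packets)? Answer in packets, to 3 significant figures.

159 packets

Propagation delay = 3400000 / 2.03e+08 = 0.0167488 s.
BDP = R × t_prop = 390000000 × 0.0167488 = 6532020 bits.
In packets of 41000 bits: 159 packets.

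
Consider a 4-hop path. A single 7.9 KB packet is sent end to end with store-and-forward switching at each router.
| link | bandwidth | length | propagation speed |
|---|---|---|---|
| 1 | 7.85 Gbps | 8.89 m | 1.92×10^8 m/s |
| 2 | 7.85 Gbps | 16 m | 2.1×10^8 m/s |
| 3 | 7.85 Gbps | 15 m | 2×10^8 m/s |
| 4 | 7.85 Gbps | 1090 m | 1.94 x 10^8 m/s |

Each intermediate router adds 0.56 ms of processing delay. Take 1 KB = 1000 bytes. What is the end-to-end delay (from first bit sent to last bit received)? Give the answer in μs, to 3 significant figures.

L = 63200 bits.
Transmission delay per hop = L/R = 63200/7850000000 = 8.05096 μs; 4 hops → 32.2038 μs.
Propagation delays (d/s per hop): 0.0463021, 0.0761905, 0.075, 5.61856 μs; sum = 5.81605 μs.
Processing at 3 router(s): 3 × 0.56 ms = 1680 μs.
End-to-end = 1720 μs.

1720 μs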